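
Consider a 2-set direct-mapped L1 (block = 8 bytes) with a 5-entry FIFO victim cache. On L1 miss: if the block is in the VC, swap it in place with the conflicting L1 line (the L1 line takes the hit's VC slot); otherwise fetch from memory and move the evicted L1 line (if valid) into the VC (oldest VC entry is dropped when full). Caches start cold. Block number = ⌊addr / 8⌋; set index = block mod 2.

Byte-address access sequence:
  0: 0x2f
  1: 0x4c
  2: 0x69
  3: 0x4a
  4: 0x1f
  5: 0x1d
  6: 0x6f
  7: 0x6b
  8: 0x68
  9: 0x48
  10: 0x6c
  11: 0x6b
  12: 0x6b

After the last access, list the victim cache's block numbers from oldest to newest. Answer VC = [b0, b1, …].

VC = [5, 3, 9]

#0 0x2f→b5/s1 MISS; vc=[]
#1 0x4c→b9/s1 MISS; vc=[5]
#2 0x69→b13/s1 MISS; vc=[5,9]
#3 0x4a→b9/s1 VC-HIT; vc=[5,13]
#4 0x1f→b3/s1 MISS; vc=[5,13,9]
#5 0x1d→b3/s1 L1-HIT; vc=[5,13,9]
#6 0x6f→b13/s1 VC-HIT; vc=[5,3,9]
#7 0x6b→b13/s1 L1-HIT; vc=[5,3,9]
#8 0x68→b13/s1 L1-HIT; vc=[5,3,9]
#9 0x48→b9/s1 VC-HIT; vc=[5,3,13]
#10 0x6c→b13/s1 VC-HIT; vc=[5,3,9]
#11 0x6b→b13/s1 L1-HIT; vc=[5,3,9]
#12 0x6b→b13/s1 L1-HIT; vc=[5,3,9]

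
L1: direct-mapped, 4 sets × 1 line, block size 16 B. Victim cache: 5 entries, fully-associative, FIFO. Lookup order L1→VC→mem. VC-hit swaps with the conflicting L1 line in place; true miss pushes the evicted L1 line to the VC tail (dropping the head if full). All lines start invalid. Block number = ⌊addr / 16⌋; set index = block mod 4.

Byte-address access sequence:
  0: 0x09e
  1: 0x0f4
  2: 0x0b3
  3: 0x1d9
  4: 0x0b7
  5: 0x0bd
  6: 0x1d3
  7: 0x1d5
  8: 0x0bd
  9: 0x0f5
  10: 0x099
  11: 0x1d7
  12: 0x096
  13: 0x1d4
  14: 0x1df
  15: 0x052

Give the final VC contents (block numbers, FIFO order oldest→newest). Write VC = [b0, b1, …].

VC = [11, 9, 29]

0: 0x9e (blk 9, set 1) → MISS  vc=[]
1: 0xf4 (blk 15, set 3) → MISS  vc=[]
2: 0xb3 (blk 11, set 3) → MISS  vc=[15]
3: 0x1d9 (blk 29, set 1) → MISS  vc=[15, 9]
4: 0xb7 (blk 11, set 3) → L1-HIT  vc=[15, 9]
5: 0xbd (blk 11, set 3) → L1-HIT  vc=[15, 9]
6: 0x1d3 (blk 29, set 1) → L1-HIT  vc=[15, 9]
7: 0x1d5 (blk 29, set 1) → L1-HIT  vc=[15, 9]
8: 0xbd (blk 11, set 3) → L1-HIT  vc=[15, 9]
9: 0xf5 (blk 15, set 3) → VC-HIT  vc=[11, 9]
10: 0x99 (blk 9, set 1) → VC-HIT  vc=[11, 29]
11: 0x1d7 (blk 29, set 1) → VC-HIT  vc=[11, 9]
12: 0x96 (blk 9, set 1) → VC-HIT  vc=[11, 29]
13: 0x1d4 (blk 29, set 1) → VC-HIT  vc=[11, 9]
14: 0x1df (blk 29, set 1) → L1-HIT  vc=[11, 9]
15: 0x52 (blk 5, set 1) → MISS  vc=[11, 9, 29]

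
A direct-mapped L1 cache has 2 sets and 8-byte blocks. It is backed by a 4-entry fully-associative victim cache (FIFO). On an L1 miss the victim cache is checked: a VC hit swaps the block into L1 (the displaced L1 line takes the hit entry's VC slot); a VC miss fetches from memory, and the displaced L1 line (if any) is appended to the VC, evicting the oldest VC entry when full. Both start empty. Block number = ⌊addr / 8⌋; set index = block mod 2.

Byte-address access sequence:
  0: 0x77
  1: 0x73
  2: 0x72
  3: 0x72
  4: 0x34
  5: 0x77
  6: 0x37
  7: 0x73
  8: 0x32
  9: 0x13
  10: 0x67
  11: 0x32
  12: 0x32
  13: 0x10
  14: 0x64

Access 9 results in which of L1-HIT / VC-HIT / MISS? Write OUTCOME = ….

OUTCOME = MISS

0: 0x77 (blk 14, set 0) → MISS  vc=[]
1: 0x73 (blk 14, set 0) → L1-HIT  vc=[]
2: 0x72 (blk 14, set 0) → L1-HIT  vc=[]
3: 0x72 (blk 14, set 0) → L1-HIT  vc=[]
4: 0x34 (blk 6, set 0) → MISS  vc=[14]
5: 0x77 (blk 14, set 0) → VC-HIT  vc=[6]
6: 0x37 (blk 6, set 0) → VC-HIT  vc=[14]
7: 0x73 (blk 14, set 0) → VC-HIT  vc=[6]
8: 0x32 (blk 6, set 0) → VC-HIT  vc=[14]
9: 0x13 (blk 2, set 0) → MISS  vc=[14, 6]
10: 0x67 (blk 12, set 0) → MISS  vc=[14, 6, 2]
11: 0x32 (blk 6, set 0) → VC-HIT  vc=[14, 12, 2]
12: 0x32 (blk 6, set 0) → L1-HIT  vc=[14, 12, 2]
13: 0x10 (blk 2, set 0) → VC-HIT  vc=[14, 12, 6]
14: 0x64 (blk 12, set 0) → VC-HIT  vc=[14, 2, 6]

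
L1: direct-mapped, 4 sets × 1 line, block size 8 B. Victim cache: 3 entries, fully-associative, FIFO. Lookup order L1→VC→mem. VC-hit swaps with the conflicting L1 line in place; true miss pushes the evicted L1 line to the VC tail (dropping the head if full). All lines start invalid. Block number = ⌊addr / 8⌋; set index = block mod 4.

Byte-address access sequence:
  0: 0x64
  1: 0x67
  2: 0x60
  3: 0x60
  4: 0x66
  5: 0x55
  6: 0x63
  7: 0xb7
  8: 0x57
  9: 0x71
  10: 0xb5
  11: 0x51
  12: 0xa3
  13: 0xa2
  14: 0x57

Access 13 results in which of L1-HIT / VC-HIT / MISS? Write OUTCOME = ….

  [0] addr=0x64 blk=12 s=0: MISS | VC []
  [1] addr=0x67 blk=12 s=0: L1-HIT | VC []
  [2] addr=0x60 blk=12 s=0: L1-HIT | VC []
  [3] addr=0x60 blk=12 s=0: L1-HIT | VC []
  [4] addr=0x66 blk=12 s=0: L1-HIT | VC []
  [5] addr=0x55 blk=10 s=2: MISS | VC []
  [6] addr=0x63 blk=12 s=0: L1-HIT | VC []
  [7] addr=0xb7 blk=22 s=2: MISS | VC [10]
  [8] addr=0x57 blk=10 s=2: VC-HIT | VC [22]
  [9] addr=0x71 blk=14 s=2: MISS | VC [22, 10]
  [10] addr=0xb5 blk=22 s=2: VC-HIT | VC [14, 10]
  [11] addr=0x51 blk=10 s=2: VC-HIT | VC [14, 22]
  [12] addr=0xa3 blk=20 s=0: MISS | VC [14, 22, 12]
  [13] addr=0xa2 blk=20 s=0: L1-HIT | VC [14, 22, 12]
  [14] addr=0x57 blk=10 s=2: L1-HIT | VC [14, 22, 12]

OUTCOME = L1-HIT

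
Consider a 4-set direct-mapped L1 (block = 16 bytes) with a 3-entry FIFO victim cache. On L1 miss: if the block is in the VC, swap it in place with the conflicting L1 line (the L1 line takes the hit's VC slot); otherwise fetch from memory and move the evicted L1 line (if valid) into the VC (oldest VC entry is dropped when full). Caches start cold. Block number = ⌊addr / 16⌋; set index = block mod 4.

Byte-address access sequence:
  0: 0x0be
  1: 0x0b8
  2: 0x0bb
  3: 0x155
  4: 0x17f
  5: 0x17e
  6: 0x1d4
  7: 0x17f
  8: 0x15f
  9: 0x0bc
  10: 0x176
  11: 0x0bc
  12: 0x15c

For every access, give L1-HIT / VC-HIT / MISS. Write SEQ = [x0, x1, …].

SEQ = [MISS, L1-HIT, L1-HIT, MISS, MISS, L1-HIT, MISS, L1-HIT, VC-HIT, VC-HIT, VC-HIT, VC-HIT, L1-HIT]

#0 0xbe→b11/s3 MISS; vc=[]
#1 0xb8→b11/s3 L1-HIT; vc=[]
#2 0xbb→b11/s3 L1-HIT; vc=[]
#3 0x155→b21/s1 MISS; vc=[]
#4 0x17f→b23/s3 MISS; vc=[11]
#5 0x17e→b23/s3 L1-HIT; vc=[11]
#6 0x1d4→b29/s1 MISS; vc=[11,21]
#7 0x17f→b23/s3 L1-HIT; vc=[11,21]
#8 0x15f→b21/s1 VC-HIT; vc=[11,29]
#9 0xbc→b11/s3 VC-HIT; vc=[23,29]
#10 0x176→b23/s3 VC-HIT; vc=[11,29]
#11 0xbc→b11/s3 VC-HIT; vc=[23,29]
#12 0x15c→b21/s1 L1-HIT; vc=[23,29]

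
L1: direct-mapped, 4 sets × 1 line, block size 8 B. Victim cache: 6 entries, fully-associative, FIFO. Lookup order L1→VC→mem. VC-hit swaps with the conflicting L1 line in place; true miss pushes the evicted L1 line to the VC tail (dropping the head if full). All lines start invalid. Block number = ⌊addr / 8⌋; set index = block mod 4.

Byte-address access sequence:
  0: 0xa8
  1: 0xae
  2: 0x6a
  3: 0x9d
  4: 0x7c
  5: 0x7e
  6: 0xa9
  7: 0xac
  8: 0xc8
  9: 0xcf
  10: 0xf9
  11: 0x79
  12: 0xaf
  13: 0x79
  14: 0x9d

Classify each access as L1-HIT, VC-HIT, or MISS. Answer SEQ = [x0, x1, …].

  [0] addr=0xa8 blk=21 s=1: MISS | VC []
  [1] addr=0xae blk=21 s=1: L1-HIT | VC []
  [2] addr=0x6a blk=13 s=1: MISS | VC [21]
  [3] addr=0x9d blk=19 s=3: MISS | VC [21]
  [4] addr=0x7c blk=15 s=3: MISS | VC [21, 19]
  [5] addr=0x7e blk=15 s=3: L1-HIT | VC [21, 19]
  [6] addr=0xa9 blk=21 s=1: VC-HIT | VC [13, 19]
  [7] addr=0xac blk=21 s=1: L1-HIT | VC [13, 19]
  [8] addr=0xc8 blk=25 s=1: MISS | VC [13, 19, 21]
  [9] addr=0xcf blk=25 s=1: L1-HIT | VC [13, 19, 21]
  [10] addr=0xf9 blk=31 s=3: MISS | VC [13, 19, 21, 15]
  [11] addr=0x79 blk=15 s=3: VC-HIT | VC [13, 19, 21, 31]
  [12] addr=0xaf blk=21 s=1: VC-HIT | VC [13, 19, 25, 31]
  [13] addr=0x79 blk=15 s=3: L1-HIT | VC [13, 19, 25, 31]
  [14] addr=0x9d blk=19 s=3: VC-HIT | VC [13, 15, 25, 31]

SEQ = [MISS, L1-HIT, MISS, MISS, MISS, L1-HIT, VC-HIT, L1-HIT, MISS, L1-HIT, MISS, VC-HIT, VC-HIT, L1-HIT, VC-HIT]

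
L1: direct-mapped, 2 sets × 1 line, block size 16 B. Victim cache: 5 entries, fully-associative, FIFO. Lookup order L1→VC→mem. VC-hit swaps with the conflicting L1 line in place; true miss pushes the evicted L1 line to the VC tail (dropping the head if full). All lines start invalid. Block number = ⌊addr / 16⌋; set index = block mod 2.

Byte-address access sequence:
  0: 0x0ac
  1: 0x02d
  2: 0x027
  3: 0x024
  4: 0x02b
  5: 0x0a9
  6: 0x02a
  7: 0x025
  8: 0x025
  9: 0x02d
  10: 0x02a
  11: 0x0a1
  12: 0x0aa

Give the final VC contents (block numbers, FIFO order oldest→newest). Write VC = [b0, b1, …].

0: 0xac (blk 10, set 0) → MISS  vc=[]
1: 0x2d (blk 2, set 0) → MISS  vc=[10]
2: 0x27 (blk 2, set 0) → L1-HIT  vc=[10]
3: 0x24 (blk 2, set 0) → L1-HIT  vc=[10]
4: 0x2b (blk 2, set 0) → L1-HIT  vc=[10]
5: 0xa9 (blk 10, set 0) → VC-HIT  vc=[2]
6: 0x2a (blk 2, set 0) → VC-HIT  vc=[10]
7: 0x25 (blk 2, set 0) → L1-HIT  vc=[10]
8: 0x25 (blk 2, set 0) → L1-HIT  vc=[10]
9: 0x2d (blk 2, set 0) → L1-HIT  vc=[10]
10: 0x2a (blk 2, set 0) → L1-HIT  vc=[10]
11: 0xa1 (blk 10, set 0) → VC-HIT  vc=[2]
12: 0xaa (blk 10, set 0) → L1-HIT  vc=[2]

VC = [2]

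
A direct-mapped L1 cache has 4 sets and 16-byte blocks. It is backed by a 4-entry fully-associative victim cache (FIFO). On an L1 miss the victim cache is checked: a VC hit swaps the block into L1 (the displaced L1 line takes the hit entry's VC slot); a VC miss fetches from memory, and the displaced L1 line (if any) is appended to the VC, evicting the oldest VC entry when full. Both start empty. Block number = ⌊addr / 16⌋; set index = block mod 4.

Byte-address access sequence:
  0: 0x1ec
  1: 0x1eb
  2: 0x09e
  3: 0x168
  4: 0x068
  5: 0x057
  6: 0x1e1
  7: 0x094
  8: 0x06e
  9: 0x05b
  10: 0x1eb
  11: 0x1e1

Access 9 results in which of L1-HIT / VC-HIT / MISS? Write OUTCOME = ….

  [0] addr=0x1ec blk=30 s=2: MISS | VC []
  [1] addr=0x1eb blk=30 s=2: L1-HIT | VC []
  [2] addr=0x9e blk=9 s=1: MISS | VC []
  [3] addr=0x168 blk=22 s=2: MISS | VC [30]
  [4] addr=0x68 blk=6 s=2: MISS | VC [30, 22]
  [5] addr=0x57 blk=5 s=1: MISS | VC [30, 22, 9]
  [6] addr=0x1e1 blk=30 s=2: VC-HIT | VC [6, 22, 9]
  [7] addr=0x94 blk=9 s=1: VC-HIT | VC [6, 22, 5]
  [8] addr=0x6e blk=6 s=2: VC-HIT | VC [30, 22, 5]
  [9] addr=0x5b blk=5 s=1: VC-HIT | VC [30, 22, 9]
  [10] addr=0x1eb blk=30 s=2: VC-HIT | VC [6, 22, 9]
  [11] addr=0x1e1 blk=30 s=2: L1-HIT | VC [6, 22, 9]

OUTCOME = VC-HIT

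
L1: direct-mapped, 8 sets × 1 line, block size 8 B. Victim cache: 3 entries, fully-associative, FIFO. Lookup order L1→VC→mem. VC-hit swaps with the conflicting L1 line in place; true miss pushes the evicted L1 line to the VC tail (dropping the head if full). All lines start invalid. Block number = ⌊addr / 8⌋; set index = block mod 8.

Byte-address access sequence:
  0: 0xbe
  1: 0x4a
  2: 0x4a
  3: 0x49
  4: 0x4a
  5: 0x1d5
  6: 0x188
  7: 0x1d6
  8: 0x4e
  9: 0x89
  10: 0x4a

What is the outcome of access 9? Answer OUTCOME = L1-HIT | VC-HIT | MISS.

0: 0xbe (blk 23, set 7) → MISS  vc=[]
1: 0x4a (blk 9, set 1) → MISS  vc=[]
2: 0x4a (blk 9, set 1) → L1-HIT  vc=[]
3: 0x49 (blk 9, set 1) → L1-HIT  vc=[]
4: 0x4a (blk 9, set 1) → L1-HIT  vc=[]
5: 0x1d5 (blk 58, set 2) → MISS  vc=[]
6: 0x188 (blk 49, set 1) → MISS  vc=[9]
7: 0x1d6 (blk 58, set 2) → L1-HIT  vc=[9]
8: 0x4e (blk 9, set 1) → VC-HIT  vc=[49]
9: 0x89 (blk 17, set 1) → MISS  vc=[49, 9]
10: 0x4a (blk 9, set 1) → VC-HIT  vc=[49, 17]

OUTCOME = MISS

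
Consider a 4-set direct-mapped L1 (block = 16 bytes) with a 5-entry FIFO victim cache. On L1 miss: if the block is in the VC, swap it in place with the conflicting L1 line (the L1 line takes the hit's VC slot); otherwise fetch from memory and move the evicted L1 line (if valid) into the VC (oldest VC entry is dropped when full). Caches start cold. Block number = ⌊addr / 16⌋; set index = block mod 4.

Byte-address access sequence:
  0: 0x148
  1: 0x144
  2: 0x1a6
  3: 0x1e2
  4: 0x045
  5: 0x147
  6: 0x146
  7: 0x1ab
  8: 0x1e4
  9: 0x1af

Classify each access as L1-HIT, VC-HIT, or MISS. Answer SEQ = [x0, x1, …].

  [0] addr=0x148 blk=20 s=0: MISS | VC []
  [1] addr=0x144 blk=20 s=0: L1-HIT | VC []
  [2] addr=0x1a6 blk=26 s=2: MISS | VC []
  [3] addr=0x1e2 blk=30 s=2: MISS | VC [26]
  [4] addr=0x45 blk=4 s=0: MISS | VC [26, 20]
  [5] addr=0x147 blk=20 s=0: VC-HIT | VC [26, 4]
  [6] addr=0x146 blk=20 s=0: L1-HIT | VC [26, 4]
  [7] addr=0x1ab blk=26 s=2: VC-HIT | VC [30, 4]
  [8] addr=0x1e4 blk=30 s=2: VC-HIT | VC [26, 4]
  [9] addr=0x1af blk=26 s=2: VC-HIT | VC [30, 4]

SEQ = [MISS, L1-HIT, MISS, MISS, MISS, VC-HIT, L1-HIT, VC-HIT, VC-HIT, VC-HIT]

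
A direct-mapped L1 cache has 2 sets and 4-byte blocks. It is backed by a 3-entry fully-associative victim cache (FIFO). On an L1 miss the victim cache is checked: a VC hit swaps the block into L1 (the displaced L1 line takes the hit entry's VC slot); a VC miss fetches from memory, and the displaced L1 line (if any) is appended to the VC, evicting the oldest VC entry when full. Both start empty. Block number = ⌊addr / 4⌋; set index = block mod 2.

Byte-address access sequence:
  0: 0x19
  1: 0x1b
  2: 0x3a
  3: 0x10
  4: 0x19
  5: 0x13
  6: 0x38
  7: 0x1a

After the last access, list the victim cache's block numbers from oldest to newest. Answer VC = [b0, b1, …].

0: 0x19 (blk 6, set 0) → MISS  vc=[]
1: 0x1b (blk 6, set 0) → L1-HIT  vc=[]
2: 0x3a (blk 14, set 0) → MISS  vc=[6]
3: 0x10 (blk 4, set 0) → MISS  vc=[6, 14]
4: 0x19 (blk 6, set 0) → VC-HIT  vc=[4, 14]
5: 0x13 (blk 4, set 0) → VC-HIT  vc=[6, 14]
6: 0x38 (blk 14, set 0) → VC-HIT  vc=[6, 4]
7: 0x1a (blk 6, set 0) → VC-HIT  vc=[14, 4]

VC = [14, 4]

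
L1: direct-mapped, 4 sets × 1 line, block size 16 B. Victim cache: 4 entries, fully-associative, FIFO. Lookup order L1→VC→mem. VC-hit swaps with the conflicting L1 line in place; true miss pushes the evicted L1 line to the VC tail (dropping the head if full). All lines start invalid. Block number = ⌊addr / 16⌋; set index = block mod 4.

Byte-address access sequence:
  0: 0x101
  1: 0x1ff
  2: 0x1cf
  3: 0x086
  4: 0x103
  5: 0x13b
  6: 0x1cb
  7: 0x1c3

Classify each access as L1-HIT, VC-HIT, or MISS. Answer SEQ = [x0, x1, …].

0: 0x101 (blk 16, set 0) → MISS  vc=[]
1: 0x1ff (blk 31, set 3) → MISS  vc=[]
2: 0x1cf (blk 28, set 0) → MISS  vc=[16]
3: 0x86 (blk 8, set 0) → MISS  vc=[16, 28]
4: 0x103 (blk 16, set 0) → VC-HIT  vc=[8, 28]
5: 0x13b (blk 19, set 3) → MISS  vc=[8, 28, 31]
6: 0x1cb (blk 28, set 0) → VC-HIT  vc=[8, 16, 31]
7: 0x1c3 (blk 28, set 0) → L1-HIT  vc=[8, 16, 31]

SEQ = [MISS, MISS, MISS, MISS, VC-HIT, MISS, VC-HIT, L1-HIT]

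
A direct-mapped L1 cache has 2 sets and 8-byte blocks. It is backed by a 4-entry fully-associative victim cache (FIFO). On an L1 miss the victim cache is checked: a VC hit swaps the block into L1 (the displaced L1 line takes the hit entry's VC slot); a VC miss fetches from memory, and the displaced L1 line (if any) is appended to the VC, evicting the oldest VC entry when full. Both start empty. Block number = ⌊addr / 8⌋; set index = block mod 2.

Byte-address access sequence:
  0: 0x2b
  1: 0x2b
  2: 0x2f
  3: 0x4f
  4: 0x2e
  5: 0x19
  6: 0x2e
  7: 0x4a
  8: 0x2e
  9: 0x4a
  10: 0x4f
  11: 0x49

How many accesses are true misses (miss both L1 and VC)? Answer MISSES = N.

0: 0x2b (blk 5, set 1) → MISS  vc=[]
1: 0x2b (blk 5, set 1) → L1-HIT  vc=[]
2: 0x2f (blk 5, set 1) → L1-HIT  vc=[]
3: 0x4f (blk 9, set 1) → MISS  vc=[5]
4: 0x2e (blk 5, set 1) → VC-HIT  vc=[9]
5: 0x19 (blk 3, set 1) → MISS  vc=[9, 5]
6: 0x2e (blk 5, set 1) → VC-HIT  vc=[9, 3]
7: 0x4a (blk 9, set 1) → VC-HIT  vc=[5, 3]
8: 0x2e (blk 5, set 1) → VC-HIT  vc=[9, 3]
9: 0x4a (blk 9, set 1) → VC-HIT  vc=[5, 3]
10: 0x4f (blk 9, set 1) → L1-HIT  vc=[5, 3]
11: 0x49 (blk 9, set 1) → L1-HIT  vc=[5, 3]

MISSES = 3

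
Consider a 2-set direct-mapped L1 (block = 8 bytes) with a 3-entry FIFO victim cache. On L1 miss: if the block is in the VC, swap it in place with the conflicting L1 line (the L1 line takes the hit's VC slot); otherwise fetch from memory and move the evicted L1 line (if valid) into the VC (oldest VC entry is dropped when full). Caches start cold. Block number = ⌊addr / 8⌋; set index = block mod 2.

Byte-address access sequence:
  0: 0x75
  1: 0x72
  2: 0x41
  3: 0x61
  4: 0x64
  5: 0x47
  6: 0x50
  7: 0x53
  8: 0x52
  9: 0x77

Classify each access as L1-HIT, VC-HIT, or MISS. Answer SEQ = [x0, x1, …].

SEQ = [MISS, L1-HIT, MISS, MISS, L1-HIT, VC-HIT, MISS, L1-HIT, L1-HIT, VC-HIT]

  [0] addr=0x75 blk=14 s=0: MISS | VC []
  [1] addr=0x72 blk=14 s=0: L1-HIT | VC []
  [2] addr=0x41 blk=8 s=0: MISS | VC [14]
  [3] addr=0x61 blk=12 s=0: MISS | VC [14, 8]
  [4] addr=0x64 blk=12 s=0: L1-HIT | VC [14, 8]
  [5] addr=0x47 blk=8 s=0: VC-HIT | VC [14, 12]
  [6] addr=0x50 blk=10 s=0: MISS | VC [14, 12, 8]
  [7] addr=0x53 blk=10 s=0: L1-HIT | VC [14, 12, 8]
  [8] addr=0x52 blk=10 s=0: L1-HIT | VC [14, 12, 8]
  [9] addr=0x77 blk=14 s=0: VC-HIT | VC [10, 12, 8]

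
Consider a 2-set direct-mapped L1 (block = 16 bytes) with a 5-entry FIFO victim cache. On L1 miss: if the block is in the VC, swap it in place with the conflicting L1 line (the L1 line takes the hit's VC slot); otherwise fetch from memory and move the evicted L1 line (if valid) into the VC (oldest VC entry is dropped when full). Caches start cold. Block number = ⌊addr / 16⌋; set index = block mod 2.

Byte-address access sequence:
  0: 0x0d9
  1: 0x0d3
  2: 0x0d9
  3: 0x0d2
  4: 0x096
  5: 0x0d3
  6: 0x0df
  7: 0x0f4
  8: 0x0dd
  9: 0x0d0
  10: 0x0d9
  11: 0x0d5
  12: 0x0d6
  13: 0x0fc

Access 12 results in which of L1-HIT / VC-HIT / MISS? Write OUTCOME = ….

OUTCOME = L1-HIT

#0 0xd9→b13/s1 MISS; vc=[]
#1 0xd3→b13/s1 L1-HIT; vc=[]
#2 0xd9→b13/s1 L1-HIT; vc=[]
#3 0xd2→b13/s1 L1-HIT; vc=[]
#4 0x96→b9/s1 MISS; vc=[13]
#5 0xd3→b13/s1 VC-HIT; vc=[9]
#6 0xdf→b13/s1 L1-HIT; vc=[9]
#7 0xf4→b15/s1 MISS; vc=[9,13]
#8 0xdd→b13/s1 VC-HIT; vc=[9,15]
#9 0xd0→b13/s1 L1-HIT; vc=[9,15]
#10 0xd9→b13/s1 L1-HIT; vc=[9,15]
#11 0xd5→b13/s1 L1-HIT; vc=[9,15]
#12 0xd6→b13/s1 L1-HIT; vc=[9,15]
#13 0xfc→b15/s1 VC-HIT; vc=[9,13]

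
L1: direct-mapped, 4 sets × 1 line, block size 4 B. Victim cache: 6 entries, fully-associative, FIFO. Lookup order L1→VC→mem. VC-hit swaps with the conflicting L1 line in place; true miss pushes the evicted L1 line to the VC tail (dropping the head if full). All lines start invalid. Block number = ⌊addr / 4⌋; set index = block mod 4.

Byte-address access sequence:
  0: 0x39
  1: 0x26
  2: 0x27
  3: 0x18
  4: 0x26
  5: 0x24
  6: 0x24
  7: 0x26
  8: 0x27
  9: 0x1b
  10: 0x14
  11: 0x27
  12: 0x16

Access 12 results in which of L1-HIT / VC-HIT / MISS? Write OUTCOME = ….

OUTCOME = VC-HIT

0: 0x39 (blk 14, set 2) → MISS  vc=[]
1: 0x26 (blk 9, set 1) → MISS  vc=[]
2: 0x27 (blk 9, set 1) → L1-HIT  vc=[]
3: 0x18 (blk 6, set 2) → MISS  vc=[14]
4: 0x26 (blk 9, set 1) → L1-HIT  vc=[14]
5: 0x24 (blk 9, set 1) → L1-HIT  vc=[14]
6: 0x24 (blk 9, set 1) → L1-HIT  vc=[14]
7: 0x26 (blk 9, set 1) → L1-HIT  vc=[14]
8: 0x27 (blk 9, set 1) → L1-HIT  vc=[14]
9: 0x1b (blk 6, set 2) → L1-HIT  vc=[14]
10: 0x14 (blk 5, set 1) → MISS  vc=[14, 9]
11: 0x27 (blk 9, set 1) → VC-HIT  vc=[14, 5]
12: 0x16 (blk 5, set 1) → VC-HIT  vc=[14, 9]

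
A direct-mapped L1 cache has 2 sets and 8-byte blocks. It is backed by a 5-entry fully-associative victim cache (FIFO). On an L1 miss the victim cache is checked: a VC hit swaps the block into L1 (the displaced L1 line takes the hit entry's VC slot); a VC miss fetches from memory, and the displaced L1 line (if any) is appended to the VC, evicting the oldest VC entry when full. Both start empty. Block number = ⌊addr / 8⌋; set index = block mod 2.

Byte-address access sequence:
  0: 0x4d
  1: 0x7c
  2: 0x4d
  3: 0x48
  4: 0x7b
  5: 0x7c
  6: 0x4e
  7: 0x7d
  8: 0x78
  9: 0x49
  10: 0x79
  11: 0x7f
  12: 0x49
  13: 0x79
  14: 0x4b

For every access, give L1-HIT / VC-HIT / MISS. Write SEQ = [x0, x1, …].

#0 0x4d→b9/s1 MISS; vc=[]
#1 0x7c→b15/s1 MISS; vc=[9]
#2 0x4d→b9/s1 VC-HIT; vc=[15]
#3 0x48→b9/s1 L1-HIT; vc=[15]
#4 0x7b→b15/s1 VC-HIT; vc=[9]
#5 0x7c→b15/s1 L1-HIT; vc=[9]
#6 0x4e→b9/s1 VC-HIT; vc=[15]
#7 0x7d→b15/s1 VC-HIT; vc=[9]
#8 0x78→b15/s1 L1-HIT; vc=[9]
#9 0x49→b9/s1 VC-HIT; vc=[15]
#10 0x79→b15/s1 VC-HIT; vc=[9]
#11 0x7f→b15/s1 L1-HIT; vc=[9]
#12 0x49→b9/s1 VC-HIT; vc=[15]
#13 0x79→b15/s1 VC-HIT; vc=[9]
#14 0x4b→b9/s1 VC-HIT; vc=[15]

SEQ = [MISS, MISS, VC-HIT, L1-HIT, VC-HIT, L1-HIT, VC-HIT, VC-HIT, L1-HIT, VC-HIT, VC-HIT, L1-HIT, VC-HIT, VC-HIT, VC-HIT]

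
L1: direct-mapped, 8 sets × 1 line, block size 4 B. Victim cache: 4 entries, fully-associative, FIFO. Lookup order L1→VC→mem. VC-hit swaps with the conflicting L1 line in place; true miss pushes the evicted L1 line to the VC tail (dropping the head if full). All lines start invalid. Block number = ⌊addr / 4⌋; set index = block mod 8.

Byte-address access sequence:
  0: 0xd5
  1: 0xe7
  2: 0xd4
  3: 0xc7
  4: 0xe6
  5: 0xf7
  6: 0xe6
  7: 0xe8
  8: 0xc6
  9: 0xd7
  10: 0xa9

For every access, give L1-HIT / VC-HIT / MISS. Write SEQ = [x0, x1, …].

SEQ = [MISS, MISS, L1-HIT, MISS, VC-HIT, MISS, L1-HIT, MISS, VC-HIT, VC-HIT, MISS]

  [0] addr=0xd5 blk=53 s=5: MISS | VC []
  [1] addr=0xe7 blk=57 s=1: MISS | VC []
  [2] addr=0xd4 blk=53 s=5: L1-HIT | VC []
  [3] addr=0xc7 blk=49 s=1: MISS | VC [57]
  [4] addr=0xe6 blk=57 s=1: VC-HIT | VC [49]
  [5] addr=0xf7 blk=61 s=5: MISS | VC [49, 53]
  [6] addr=0xe6 blk=57 s=1: L1-HIT | VC [49, 53]
  [7] addr=0xe8 blk=58 s=2: MISS | VC [49, 53]
  [8] addr=0xc6 blk=49 s=1: VC-HIT | VC [57, 53]
  [9] addr=0xd7 blk=53 s=5: VC-HIT | VC [57, 61]
  [10] addr=0xa9 blk=42 s=2: MISS | VC [57, 61, 58]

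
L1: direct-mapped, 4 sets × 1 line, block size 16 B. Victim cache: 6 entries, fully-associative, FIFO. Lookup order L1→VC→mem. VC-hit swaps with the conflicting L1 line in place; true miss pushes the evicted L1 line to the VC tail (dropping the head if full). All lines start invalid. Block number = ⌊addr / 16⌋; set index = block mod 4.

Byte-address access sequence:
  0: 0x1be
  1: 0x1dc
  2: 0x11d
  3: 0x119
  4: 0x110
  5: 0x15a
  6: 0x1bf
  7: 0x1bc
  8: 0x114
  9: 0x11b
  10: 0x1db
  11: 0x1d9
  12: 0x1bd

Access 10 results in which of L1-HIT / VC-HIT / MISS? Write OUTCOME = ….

0: 0x1be (blk 27, set 3) → MISS  vc=[]
1: 0x1dc (blk 29, set 1) → MISS  vc=[]
2: 0x11d (blk 17, set 1) → MISS  vc=[29]
3: 0x119 (blk 17, set 1) → L1-HIT  vc=[29]
4: 0x110 (blk 17, set 1) → L1-HIT  vc=[29]
5: 0x15a (blk 21, set 1) → MISS  vc=[29, 17]
6: 0x1bf (blk 27, set 3) → L1-HIT  vc=[29, 17]
7: 0x1bc (blk 27, set 3) → L1-HIT  vc=[29, 17]
8: 0x114 (blk 17, set 1) → VC-HIT  vc=[29, 21]
9: 0x11b (blk 17, set 1) → L1-HIT  vc=[29, 21]
10: 0x1db (blk 29, set 1) → VC-HIT  vc=[17, 21]
11: 0x1d9 (blk 29, set 1) → L1-HIT  vc=[17, 21]
12: 0x1bd (blk 27, set 3) → L1-HIT  vc=[17, 21]

OUTCOME = VC-HIT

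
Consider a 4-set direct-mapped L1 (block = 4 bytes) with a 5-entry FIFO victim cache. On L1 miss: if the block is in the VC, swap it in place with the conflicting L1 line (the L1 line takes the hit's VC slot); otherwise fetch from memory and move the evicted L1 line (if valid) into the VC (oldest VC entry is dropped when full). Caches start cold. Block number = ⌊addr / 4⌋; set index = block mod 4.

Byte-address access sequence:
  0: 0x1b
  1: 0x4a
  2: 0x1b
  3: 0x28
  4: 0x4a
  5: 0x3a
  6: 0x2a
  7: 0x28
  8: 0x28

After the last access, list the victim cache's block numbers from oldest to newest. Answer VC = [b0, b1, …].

VC = [14, 6, 18]

0: 0x1b (blk 6, set 2) → MISS  vc=[]
1: 0x4a (blk 18, set 2) → MISS  vc=[6]
2: 0x1b (blk 6, set 2) → VC-HIT  vc=[18]
3: 0x28 (blk 10, set 2) → MISS  vc=[18, 6]
4: 0x4a (blk 18, set 2) → VC-HIT  vc=[10, 6]
5: 0x3a (blk 14, set 2) → MISS  vc=[10, 6, 18]
6: 0x2a (blk 10, set 2) → VC-HIT  vc=[14, 6, 18]
7: 0x28 (blk 10, set 2) → L1-HIT  vc=[14, 6, 18]
8: 0x28 (blk 10, set 2) → L1-HIT  vc=[14, 6, 18]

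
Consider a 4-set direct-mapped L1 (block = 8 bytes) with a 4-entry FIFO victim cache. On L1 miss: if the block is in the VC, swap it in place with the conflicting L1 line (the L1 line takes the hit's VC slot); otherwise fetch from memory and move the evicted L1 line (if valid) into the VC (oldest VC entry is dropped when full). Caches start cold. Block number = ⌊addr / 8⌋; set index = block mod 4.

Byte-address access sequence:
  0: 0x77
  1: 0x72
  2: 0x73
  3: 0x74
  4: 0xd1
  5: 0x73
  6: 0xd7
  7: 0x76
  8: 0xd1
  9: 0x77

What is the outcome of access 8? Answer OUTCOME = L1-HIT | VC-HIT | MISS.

OUTCOME = VC-HIT

  [0] addr=0x77 blk=14 s=2: MISS | VC []
  [1] addr=0x72 blk=14 s=2: L1-HIT | VC []
  [2] addr=0x73 blk=14 s=2: L1-HIT | VC []
  [3] addr=0x74 blk=14 s=2: L1-HIT | VC []
  [4] addr=0xd1 blk=26 s=2: MISS | VC [14]
  [5] addr=0x73 blk=14 s=2: VC-HIT | VC [26]
  [6] addr=0xd7 blk=26 s=2: VC-HIT | VC [14]
  [7] addr=0x76 blk=14 s=2: VC-HIT | VC [26]
  [8] addr=0xd1 blk=26 s=2: VC-HIT | VC [14]
  [9] addr=0x77 blk=14 s=2: VC-HIT | VC [26]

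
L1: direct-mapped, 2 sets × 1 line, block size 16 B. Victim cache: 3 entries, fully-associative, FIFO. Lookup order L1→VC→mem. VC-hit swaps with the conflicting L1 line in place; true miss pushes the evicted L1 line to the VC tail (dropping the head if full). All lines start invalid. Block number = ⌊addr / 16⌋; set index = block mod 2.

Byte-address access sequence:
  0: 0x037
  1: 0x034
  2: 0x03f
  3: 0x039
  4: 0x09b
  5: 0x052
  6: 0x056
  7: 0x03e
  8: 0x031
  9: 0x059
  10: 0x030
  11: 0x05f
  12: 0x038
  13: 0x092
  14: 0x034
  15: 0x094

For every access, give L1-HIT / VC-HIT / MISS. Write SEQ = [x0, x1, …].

SEQ = [MISS, L1-HIT, L1-HIT, L1-HIT, MISS, MISS, L1-HIT, VC-HIT, L1-HIT, VC-HIT, VC-HIT, VC-HIT, VC-HIT, VC-HIT, VC-HIT, VC-HIT]

0: 0x37 (blk 3, set 1) → MISS  vc=[]
1: 0x34 (blk 3, set 1) → L1-HIT  vc=[]
2: 0x3f (blk 3, set 1) → L1-HIT  vc=[]
3: 0x39 (blk 3, set 1) → L1-HIT  vc=[]
4: 0x9b (blk 9, set 1) → MISS  vc=[3]
5: 0x52 (blk 5, set 1) → MISS  vc=[3, 9]
6: 0x56 (blk 5, set 1) → L1-HIT  vc=[3, 9]
7: 0x3e (blk 3, set 1) → VC-HIT  vc=[5, 9]
8: 0x31 (blk 3, set 1) → L1-HIT  vc=[5, 9]
9: 0x59 (blk 5, set 1) → VC-HIT  vc=[3, 9]
10: 0x30 (blk 3, set 1) → VC-HIT  vc=[5, 9]
11: 0x5f (blk 5, set 1) → VC-HIT  vc=[3, 9]
12: 0x38 (blk 3, set 1) → VC-HIT  vc=[5, 9]
13: 0x92 (blk 9, set 1) → VC-HIT  vc=[5, 3]
14: 0x34 (blk 3, set 1) → VC-HIT  vc=[5, 9]
15: 0x94 (blk 9, set 1) → VC-HIT  vc=[5, 3]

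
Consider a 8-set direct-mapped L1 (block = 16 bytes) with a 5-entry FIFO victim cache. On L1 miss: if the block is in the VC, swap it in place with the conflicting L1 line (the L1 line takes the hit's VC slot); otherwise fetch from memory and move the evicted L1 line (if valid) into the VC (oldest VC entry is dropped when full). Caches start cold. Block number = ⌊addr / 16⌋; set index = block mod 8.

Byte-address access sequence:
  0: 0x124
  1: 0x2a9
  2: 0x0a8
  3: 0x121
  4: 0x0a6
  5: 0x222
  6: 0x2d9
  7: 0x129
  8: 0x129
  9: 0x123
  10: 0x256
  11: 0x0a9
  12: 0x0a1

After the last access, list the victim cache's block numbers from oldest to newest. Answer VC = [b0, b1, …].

  [0] addr=0x124 blk=18 s=2: MISS | VC []
  [1] addr=0x2a9 blk=42 s=2: MISS | VC [18]
  [2] addr=0xa8 blk=10 s=2: MISS | VC [18, 42]
  [3] addr=0x121 blk=18 s=2: VC-HIT | VC [10, 42]
  [4] addr=0xa6 blk=10 s=2: VC-HIT | VC [18, 42]
  [5] addr=0x222 blk=34 s=2: MISS | VC [18, 42, 10]
  [6] addr=0x2d9 blk=45 s=5: MISS | VC [18, 42, 10]
  [7] addr=0x129 blk=18 s=2: VC-HIT | VC [34, 42, 10]
  [8] addr=0x129 blk=18 s=2: L1-HIT | VC [34, 42, 10]
  [9] addr=0x123 blk=18 s=2: L1-HIT | VC [34, 42, 10]
  [10] addr=0x256 blk=37 s=5: MISS | VC [34, 42, 10, 45]
  [11] addr=0xa9 blk=10 s=2: VC-HIT | VC [34, 42, 18, 45]
  [12] addr=0xa1 blk=10 s=2: L1-HIT | VC [34, 42, 18, 45]

VC = [34, 42, 18, 45]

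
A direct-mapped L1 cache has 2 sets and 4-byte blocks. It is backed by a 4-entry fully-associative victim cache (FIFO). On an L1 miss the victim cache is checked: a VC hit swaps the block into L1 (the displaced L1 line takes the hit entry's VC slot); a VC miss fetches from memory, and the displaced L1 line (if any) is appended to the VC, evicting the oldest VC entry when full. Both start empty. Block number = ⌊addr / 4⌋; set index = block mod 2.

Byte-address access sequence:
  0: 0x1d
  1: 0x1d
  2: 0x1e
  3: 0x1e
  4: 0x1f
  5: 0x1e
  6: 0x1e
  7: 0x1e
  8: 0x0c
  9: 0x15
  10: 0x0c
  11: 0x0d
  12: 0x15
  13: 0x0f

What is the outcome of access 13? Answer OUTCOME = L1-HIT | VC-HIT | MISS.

OUTCOME = VC-HIT

  [0] addr=0x1d blk=7 s=1: MISS | VC []
  [1] addr=0x1d blk=7 s=1: L1-HIT | VC []
  [2] addr=0x1e blk=7 s=1: L1-HIT | VC []
  [3] addr=0x1e blk=7 s=1: L1-HIT | VC []
  [4] addr=0x1f blk=7 s=1: L1-HIT | VC []
  [5] addr=0x1e blk=7 s=1: L1-HIT | VC []
  [6] addr=0x1e blk=7 s=1: L1-HIT | VC []
  [7] addr=0x1e blk=7 s=1: L1-HIT | VC []
  [8] addr=0xc blk=3 s=1: MISS | VC [7]
  [9] addr=0x15 blk=5 s=1: MISS | VC [7, 3]
  [10] addr=0xc blk=3 s=1: VC-HIT | VC [7, 5]
  [11] addr=0xd blk=3 s=1: L1-HIT | VC [7, 5]
  [12] addr=0x15 blk=5 s=1: VC-HIT | VC [7, 3]
  [13] addr=0xf blk=3 s=1: VC-HIT | VC [7, 5]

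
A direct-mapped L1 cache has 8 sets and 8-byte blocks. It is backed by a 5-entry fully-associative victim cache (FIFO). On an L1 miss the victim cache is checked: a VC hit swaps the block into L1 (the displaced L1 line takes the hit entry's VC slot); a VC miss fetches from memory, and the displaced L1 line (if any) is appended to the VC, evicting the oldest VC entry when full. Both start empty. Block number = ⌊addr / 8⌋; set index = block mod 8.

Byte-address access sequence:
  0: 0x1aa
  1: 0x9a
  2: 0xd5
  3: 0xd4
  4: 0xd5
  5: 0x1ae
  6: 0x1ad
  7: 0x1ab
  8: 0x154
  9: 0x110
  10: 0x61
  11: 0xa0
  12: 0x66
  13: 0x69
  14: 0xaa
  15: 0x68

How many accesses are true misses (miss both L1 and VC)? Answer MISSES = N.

MISSES = 9

0: 0x1aa (blk 53, set 5) → MISS  vc=[]
1: 0x9a (blk 19, set 3) → MISS  vc=[]
2: 0xd5 (blk 26, set 2) → MISS  vc=[]
3: 0xd4 (blk 26, set 2) → L1-HIT  vc=[]
4: 0xd5 (blk 26, set 2) → L1-HIT  vc=[]
5: 0x1ae (blk 53, set 5) → L1-HIT  vc=[]
6: 0x1ad (blk 53, set 5) → L1-HIT  vc=[]
7: 0x1ab (blk 53, set 5) → L1-HIT  vc=[]
8: 0x154 (blk 42, set 2) → MISS  vc=[26]
9: 0x110 (blk 34, set 2) → MISS  vc=[26, 42]
10: 0x61 (blk 12, set 4) → MISS  vc=[26, 42]
11: 0xa0 (blk 20, set 4) → MISS  vc=[26, 42, 12]
12: 0x66 (blk 12, set 4) → VC-HIT  vc=[26, 42, 20]
13: 0x69 (blk 13, set 5) → MISS  vc=[26, 42, 20, 53]
14: 0xaa (blk 21, set 5) → MISS  vc=[26, 42, 20, 53, 13]
15: 0x68 (blk 13, set 5) → VC-HIT  vc=[26, 42, 20, 53, 21]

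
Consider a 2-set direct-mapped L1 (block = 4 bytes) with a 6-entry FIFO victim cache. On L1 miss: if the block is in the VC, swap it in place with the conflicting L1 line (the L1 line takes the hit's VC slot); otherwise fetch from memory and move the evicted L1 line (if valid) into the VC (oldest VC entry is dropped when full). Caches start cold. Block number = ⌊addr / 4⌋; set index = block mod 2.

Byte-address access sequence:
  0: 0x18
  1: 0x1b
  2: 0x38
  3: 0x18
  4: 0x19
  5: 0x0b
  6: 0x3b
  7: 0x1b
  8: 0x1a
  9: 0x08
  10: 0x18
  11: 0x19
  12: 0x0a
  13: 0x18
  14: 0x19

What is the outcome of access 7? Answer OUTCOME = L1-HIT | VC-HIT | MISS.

OUTCOME = VC-HIT

  [0] addr=0x18 blk=6 s=0: MISS | VC []
  [1] addr=0x1b blk=6 s=0: L1-HIT | VC []
  [2] addr=0x38 blk=14 s=0: MISS | VC [6]
  [3] addr=0x18 blk=6 s=0: VC-HIT | VC [14]
  [4] addr=0x19 blk=6 s=0: L1-HIT | VC [14]
  [5] addr=0xb blk=2 s=0: MISS | VC [14, 6]
  [6] addr=0x3b blk=14 s=0: VC-HIT | VC [2, 6]
  [7] addr=0x1b blk=6 s=0: VC-HIT | VC [2, 14]
  [8] addr=0x1a blk=6 s=0: L1-HIT | VC [2, 14]
  [9] addr=0x8 blk=2 s=0: VC-HIT | VC [6, 14]
  [10] addr=0x18 blk=6 s=0: VC-HIT | VC [2, 14]
  [11] addr=0x19 blk=6 s=0: L1-HIT | VC [2, 14]
  [12] addr=0xa blk=2 s=0: VC-HIT | VC [6, 14]
  [13] addr=0x18 blk=6 s=0: VC-HIT | VC [2, 14]
  [14] addr=0x19 blk=6 s=0: L1-HIT | VC [2, 14]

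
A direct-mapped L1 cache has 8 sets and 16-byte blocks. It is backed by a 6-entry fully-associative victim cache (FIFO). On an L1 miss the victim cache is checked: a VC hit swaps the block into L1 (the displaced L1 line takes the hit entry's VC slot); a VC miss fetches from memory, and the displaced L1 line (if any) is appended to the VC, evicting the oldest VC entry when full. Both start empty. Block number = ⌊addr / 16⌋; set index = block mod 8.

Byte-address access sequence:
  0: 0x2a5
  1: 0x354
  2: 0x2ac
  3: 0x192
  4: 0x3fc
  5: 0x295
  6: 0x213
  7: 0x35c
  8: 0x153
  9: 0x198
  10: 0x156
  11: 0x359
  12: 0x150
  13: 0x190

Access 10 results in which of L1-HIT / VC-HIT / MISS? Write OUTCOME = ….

OUTCOME = L1-HIT

#0 0x2a5→b42/s2 MISS; vc=[]
#1 0x354→b53/s5 MISS; vc=[]
#2 0x2ac→b42/s2 L1-HIT; vc=[]
#3 0x192→b25/s1 MISS; vc=[]
#4 0x3fc→b63/s7 MISS; vc=[]
#5 0x295→b41/s1 MISS; vc=[25]
#6 0x213→b33/s1 MISS; vc=[25,41]
#7 0x35c→b53/s5 L1-HIT; vc=[25,41]
#8 0x153→b21/s5 MISS; vc=[25,41,53]
#9 0x198→b25/s1 VC-HIT; vc=[33,41,53]
#10 0x156→b21/s5 L1-HIT; vc=[33,41,53]
#11 0x359→b53/s5 VC-HIT; vc=[33,41,21]
#12 0x150→b21/s5 VC-HIT; vc=[33,41,53]
#13 0x190→b25/s1 L1-HIT; vc=[33,41,53]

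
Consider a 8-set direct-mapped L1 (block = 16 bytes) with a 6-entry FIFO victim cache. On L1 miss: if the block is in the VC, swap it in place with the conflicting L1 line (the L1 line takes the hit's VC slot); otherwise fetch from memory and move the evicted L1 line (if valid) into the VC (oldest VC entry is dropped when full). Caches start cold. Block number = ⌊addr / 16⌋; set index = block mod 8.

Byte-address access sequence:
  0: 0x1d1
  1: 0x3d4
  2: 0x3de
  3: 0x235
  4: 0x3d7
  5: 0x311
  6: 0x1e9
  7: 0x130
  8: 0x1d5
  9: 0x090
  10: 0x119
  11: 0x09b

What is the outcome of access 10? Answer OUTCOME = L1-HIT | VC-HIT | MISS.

OUTCOME = MISS

#0 0x1d1→b29/s5 MISS; vc=[]
#1 0x3d4→b61/s5 MISS; vc=[29]
#2 0x3de→b61/s5 L1-HIT; vc=[29]
#3 0x235→b35/s3 MISS; vc=[29]
#4 0x3d7→b61/s5 L1-HIT; vc=[29]
#5 0x311→b49/s1 MISS; vc=[29]
#6 0x1e9→b30/s6 MISS; vc=[29]
#7 0x130→b19/s3 MISS; vc=[29,35]
#8 0x1d5→b29/s5 VC-HIT; vc=[61,35]
#9 0x90→b9/s1 MISS; vc=[61,35,49]
#10 0x119→b17/s1 MISS; vc=[61,35,49,9]
#11 0x9b→b9/s1 VC-HIT; vc=[61,35,49,17]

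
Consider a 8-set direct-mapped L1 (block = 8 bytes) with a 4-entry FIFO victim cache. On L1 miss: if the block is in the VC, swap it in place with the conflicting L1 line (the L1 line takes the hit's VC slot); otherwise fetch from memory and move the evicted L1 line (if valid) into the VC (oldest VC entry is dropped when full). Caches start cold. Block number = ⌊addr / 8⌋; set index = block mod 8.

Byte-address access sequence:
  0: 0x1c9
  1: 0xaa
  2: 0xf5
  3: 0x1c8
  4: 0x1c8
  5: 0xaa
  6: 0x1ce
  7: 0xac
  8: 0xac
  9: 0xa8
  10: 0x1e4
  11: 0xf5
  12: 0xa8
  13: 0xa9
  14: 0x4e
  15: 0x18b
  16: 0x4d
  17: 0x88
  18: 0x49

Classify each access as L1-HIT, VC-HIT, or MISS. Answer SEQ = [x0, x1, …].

0: 0x1c9 (blk 57, set 1) → MISS  vc=[]
1: 0xaa (blk 21, set 5) → MISS  vc=[]
2: 0xf5 (blk 30, set 6) → MISS  vc=[]
3: 0x1c8 (blk 57, set 1) → L1-HIT  vc=[]
4: 0x1c8 (blk 57, set 1) → L1-HIT  vc=[]
5: 0xaa (blk 21, set 5) → L1-HIT  vc=[]
6: 0x1ce (blk 57, set 1) → L1-HIT  vc=[]
7: 0xac (blk 21, set 5) → L1-HIT  vc=[]
8: 0xac (blk 21, set 5) → L1-HIT  vc=[]
9: 0xa8 (blk 21, set 5) → L1-HIT  vc=[]
10: 0x1e4 (blk 60, set 4) → MISS  vc=[]
11: 0xf5 (blk 30, set 6) → L1-HIT  vc=[]
12: 0xa8 (blk 21, set 5) → L1-HIT  vc=[]
13: 0xa9 (blk 21, set 5) → L1-HIT  vc=[]
14: 0x4e (blk 9, set 1) → MISS  vc=[57]
15: 0x18b (blk 49, set 1) → MISS  vc=[57, 9]
16: 0x4d (blk 9, set 1) → VC-HIT  vc=[57, 49]
17: 0x88 (blk 17, set 1) → MISS  vc=[57, 49, 9]
18: 0x49 (blk 9, set 1) → VC-HIT  vc=[57, 49, 17]

SEQ = [MISS, MISS, MISS, L1-HIT, L1-HIT, L1-HIT, L1-HIT, L1-HIT, L1-HIT, L1-HIT, MISS, L1-HIT, L1-HIT, L1-HIT, MISS, MISS, VC-HIT, MISS, VC-HIT]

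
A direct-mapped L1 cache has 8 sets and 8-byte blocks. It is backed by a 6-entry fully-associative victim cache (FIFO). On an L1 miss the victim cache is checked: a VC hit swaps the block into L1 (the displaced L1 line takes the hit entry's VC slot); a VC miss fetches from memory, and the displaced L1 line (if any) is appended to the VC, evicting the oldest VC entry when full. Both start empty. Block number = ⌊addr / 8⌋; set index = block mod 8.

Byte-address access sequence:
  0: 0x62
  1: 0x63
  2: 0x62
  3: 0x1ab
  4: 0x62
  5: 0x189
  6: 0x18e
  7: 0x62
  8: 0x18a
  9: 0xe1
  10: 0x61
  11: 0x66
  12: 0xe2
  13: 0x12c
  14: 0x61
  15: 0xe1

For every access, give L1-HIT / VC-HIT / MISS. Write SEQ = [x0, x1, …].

SEQ = [MISS, L1-HIT, L1-HIT, MISS, L1-HIT, MISS, L1-HIT, L1-HIT, L1-HIT, MISS, VC-HIT, L1-HIT, VC-HIT, MISS, VC-HIT, VC-HIT]

0: 0x62 (blk 12, set 4) → MISS  vc=[]
1: 0x63 (blk 12, set 4) → L1-HIT  vc=[]
2: 0x62 (blk 12, set 4) → L1-HIT  vc=[]
3: 0x1ab (blk 53, set 5) → MISS  vc=[]
4: 0x62 (blk 12, set 4) → L1-HIT  vc=[]
5: 0x189 (blk 49, set 1) → MISS  vc=[]
6: 0x18e (blk 49, set 1) → L1-HIT  vc=[]
7: 0x62 (blk 12, set 4) → L1-HIT  vc=[]
8: 0x18a (blk 49, set 1) → L1-HIT  vc=[]
9: 0xe1 (blk 28, set 4) → MISS  vc=[12]
10: 0x61 (blk 12, set 4) → VC-HIT  vc=[28]
11: 0x66 (blk 12, set 4) → L1-HIT  vc=[28]
12: 0xe2 (blk 28, set 4) → VC-HIT  vc=[12]
13: 0x12c (blk 37, set 5) → MISS  vc=[12, 53]
14: 0x61 (blk 12, set 4) → VC-HIT  vc=[28, 53]
15: 0xe1 (blk 28, set 4) → VC-HIT  vc=[12, 53]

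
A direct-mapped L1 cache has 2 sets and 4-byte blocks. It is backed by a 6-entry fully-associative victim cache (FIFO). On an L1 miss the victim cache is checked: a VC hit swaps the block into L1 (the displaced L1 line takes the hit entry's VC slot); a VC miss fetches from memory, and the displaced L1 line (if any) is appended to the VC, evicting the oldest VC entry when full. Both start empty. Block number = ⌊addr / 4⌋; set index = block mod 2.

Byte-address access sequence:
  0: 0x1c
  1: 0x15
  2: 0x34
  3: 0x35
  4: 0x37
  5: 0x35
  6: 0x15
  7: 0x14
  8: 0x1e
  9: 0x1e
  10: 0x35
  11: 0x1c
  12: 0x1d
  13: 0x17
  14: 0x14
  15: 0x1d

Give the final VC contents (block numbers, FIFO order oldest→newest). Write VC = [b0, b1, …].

VC = [5, 13]

  [0] addr=0x1c blk=7 s=1: MISS | VC []
  [1] addr=0x15 blk=5 s=1: MISS | VC [7]
  [2] addr=0x34 blk=13 s=1: MISS | VC [7, 5]
  [3] addr=0x35 blk=13 s=1: L1-HIT | VC [7, 5]
  [4] addr=0x37 blk=13 s=1: L1-HIT | VC [7, 5]
  [5] addr=0x35 blk=13 s=1: L1-HIT | VC [7, 5]
  [6] addr=0x15 blk=5 s=1: VC-HIT | VC [7, 13]
  [7] addr=0x14 blk=5 s=1: L1-HIT | VC [7, 13]
  [8] addr=0x1e blk=7 s=1: VC-HIT | VC [5, 13]
  [9] addr=0x1e blk=7 s=1: L1-HIT | VC [5, 13]
  [10] addr=0x35 blk=13 s=1: VC-HIT | VC [5, 7]
  [11] addr=0x1c blk=7 s=1: VC-HIT | VC [5, 13]
  [12] addr=0x1d blk=7 s=1: L1-HIT | VC [5, 13]
  [13] addr=0x17 blk=5 s=1: VC-HIT | VC [7, 13]
  [14] addr=0x14 blk=5 s=1: L1-HIT | VC [7, 13]
  [15] addr=0x1d blk=7 s=1: VC-HIT | VC [5, 13]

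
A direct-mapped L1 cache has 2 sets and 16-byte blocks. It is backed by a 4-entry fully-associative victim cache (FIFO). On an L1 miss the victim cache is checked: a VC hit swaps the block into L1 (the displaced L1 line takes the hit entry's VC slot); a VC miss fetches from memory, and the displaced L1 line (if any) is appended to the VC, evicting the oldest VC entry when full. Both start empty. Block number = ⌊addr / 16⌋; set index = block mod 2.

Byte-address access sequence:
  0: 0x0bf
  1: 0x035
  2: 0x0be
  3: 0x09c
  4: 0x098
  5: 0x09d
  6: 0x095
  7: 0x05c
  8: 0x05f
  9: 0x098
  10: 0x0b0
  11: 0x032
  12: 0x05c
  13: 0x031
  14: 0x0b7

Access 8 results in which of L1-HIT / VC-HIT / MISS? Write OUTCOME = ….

OUTCOME = L1-HIT

0: 0xbf (blk 11, set 1) → MISS  vc=[]
1: 0x35 (blk 3, set 1) → MISS  vc=[11]
2: 0xbe (blk 11, set 1) → VC-HIT  vc=[3]
3: 0x9c (blk 9, set 1) → MISS  vc=[3, 11]
4: 0x98 (blk 9, set 1) → L1-HIT  vc=[3, 11]
5: 0x9d (blk 9, set 1) → L1-HIT  vc=[3, 11]
6: 0x95 (blk 9, set 1) → L1-HIT  vc=[3, 11]
7: 0x5c (blk 5, set 1) → MISS  vc=[3, 11, 9]
8: 0x5f (blk 5, set 1) → L1-HIT  vc=[3, 11, 9]
9: 0x98 (blk 9, set 1) → VC-HIT  vc=[3, 11, 5]
10: 0xb0 (blk 11, set 1) → VC-HIT  vc=[3, 9, 5]
11: 0x32 (blk 3, set 1) → VC-HIT  vc=[11, 9, 5]
12: 0x5c (blk 5, set 1) → VC-HIT  vc=[11, 9, 3]
13: 0x31 (blk 3, set 1) → VC-HIT  vc=[11, 9, 5]
14: 0xb7 (blk 11, set 1) → VC-HIT  vc=[3, 9, 5]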